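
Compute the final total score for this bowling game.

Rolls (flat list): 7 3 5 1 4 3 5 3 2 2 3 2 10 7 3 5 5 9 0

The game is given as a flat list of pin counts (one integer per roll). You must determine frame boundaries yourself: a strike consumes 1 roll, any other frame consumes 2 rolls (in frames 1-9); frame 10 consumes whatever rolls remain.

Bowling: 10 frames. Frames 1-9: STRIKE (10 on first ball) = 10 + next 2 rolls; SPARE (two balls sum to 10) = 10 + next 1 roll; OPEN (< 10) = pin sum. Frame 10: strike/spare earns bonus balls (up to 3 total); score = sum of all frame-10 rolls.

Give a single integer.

Frame 1: SPARE (7+3=10). 10 + next roll (5) = 15. Cumulative: 15
Frame 2: OPEN (5+1=6). Cumulative: 21
Frame 3: OPEN (4+3=7). Cumulative: 28
Frame 4: OPEN (5+3=8). Cumulative: 36
Frame 5: OPEN (2+2=4). Cumulative: 40
Frame 6: OPEN (3+2=5). Cumulative: 45
Frame 7: STRIKE. 10 + next two rolls (7+3) = 20. Cumulative: 65
Frame 8: SPARE (7+3=10). 10 + next roll (5) = 15. Cumulative: 80
Frame 9: SPARE (5+5=10). 10 + next roll (9) = 19. Cumulative: 99
Frame 10: OPEN. Sum of all frame-10 rolls (9+0) = 9. Cumulative: 108

Answer: 108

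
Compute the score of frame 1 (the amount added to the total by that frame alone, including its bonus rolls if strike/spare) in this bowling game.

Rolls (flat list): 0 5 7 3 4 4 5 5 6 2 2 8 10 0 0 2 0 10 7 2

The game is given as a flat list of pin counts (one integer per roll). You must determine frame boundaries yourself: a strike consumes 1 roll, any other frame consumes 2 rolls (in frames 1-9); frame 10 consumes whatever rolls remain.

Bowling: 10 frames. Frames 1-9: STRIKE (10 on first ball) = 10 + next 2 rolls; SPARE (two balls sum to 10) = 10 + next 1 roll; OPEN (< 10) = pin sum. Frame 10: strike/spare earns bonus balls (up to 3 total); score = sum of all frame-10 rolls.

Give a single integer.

Answer: 5

Derivation:
Frame 1: OPEN (0+5=5). Cumulative: 5
Frame 2: SPARE (7+3=10). 10 + next roll (4) = 14. Cumulative: 19
Frame 3: OPEN (4+4=8). Cumulative: 27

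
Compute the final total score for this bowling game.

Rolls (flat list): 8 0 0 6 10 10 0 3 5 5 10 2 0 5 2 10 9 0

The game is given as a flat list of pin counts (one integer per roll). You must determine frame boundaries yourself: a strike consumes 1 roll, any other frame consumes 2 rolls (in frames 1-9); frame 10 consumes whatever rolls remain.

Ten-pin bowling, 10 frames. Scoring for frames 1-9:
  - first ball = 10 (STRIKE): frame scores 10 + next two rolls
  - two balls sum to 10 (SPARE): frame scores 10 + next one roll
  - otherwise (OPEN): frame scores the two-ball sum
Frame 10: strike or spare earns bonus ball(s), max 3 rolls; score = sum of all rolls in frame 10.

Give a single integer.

Frame 1: OPEN (8+0=8). Cumulative: 8
Frame 2: OPEN (0+6=6). Cumulative: 14
Frame 3: STRIKE. 10 + next two rolls (10+0) = 20. Cumulative: 34
Frame 4: STRIKE. 10 + next two rolls (0+3) = 13. Cumulative: 47
Frame 5: OPEN (0+3=3). Cumulative: 50
Frame 6: SPARE (5+5=10). 10 + next roll (10) = 20. Cumulative: 70
Frame 7: STRIKE. 10 + next two rolls (2+0) = 12. Cumulative: 82
Frame 8: OPEN (2+0=2). Cumulative: 84
Frame 9: OPEN (5+2=7). Cumulative: 91
Frame 10: STRIKE. Sum of all frame-10 rolls (10+9+0) = 19. Cumulative: 110

Answer: 110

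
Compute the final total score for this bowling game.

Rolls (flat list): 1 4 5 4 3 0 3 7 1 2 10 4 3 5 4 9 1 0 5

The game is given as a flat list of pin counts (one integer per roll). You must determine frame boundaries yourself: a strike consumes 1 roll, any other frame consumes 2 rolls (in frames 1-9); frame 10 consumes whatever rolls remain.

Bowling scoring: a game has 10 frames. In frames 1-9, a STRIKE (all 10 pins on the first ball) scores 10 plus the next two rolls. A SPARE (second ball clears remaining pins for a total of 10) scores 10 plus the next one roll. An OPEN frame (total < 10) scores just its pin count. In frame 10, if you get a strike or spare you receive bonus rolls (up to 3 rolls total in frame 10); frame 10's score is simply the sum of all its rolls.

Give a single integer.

Frame 1: OPEN (1+4=5). Cumulative: 5
Frame 2: OPEN (5+4=9). Cumulative: 14
Frame 3: OPEN (3+0=3). Cumulative: 17
Frame 4: SPARE (3+7=10). 10 + next roll (1) = 11. Cumulative: 28
Frame 5: OPEN (1+2=3). Cumulative: 31
Frame 6: STRIKE. 10 + next two rolls (4+3) = 17. Cumulative: 48
Frame 7: OPEN (4+3=7). Cumulative: 55
Frame 8: OPEN (5+4=9). Cumulative: 64
Frame 9: SPARE (9+1=10). 10 + next roll (0) = 10. Cumulative: 74
Frame 10: OPEN. Sum of all frame-10 rolls (0+5) = 5. Cumulative: 79

Answer: 79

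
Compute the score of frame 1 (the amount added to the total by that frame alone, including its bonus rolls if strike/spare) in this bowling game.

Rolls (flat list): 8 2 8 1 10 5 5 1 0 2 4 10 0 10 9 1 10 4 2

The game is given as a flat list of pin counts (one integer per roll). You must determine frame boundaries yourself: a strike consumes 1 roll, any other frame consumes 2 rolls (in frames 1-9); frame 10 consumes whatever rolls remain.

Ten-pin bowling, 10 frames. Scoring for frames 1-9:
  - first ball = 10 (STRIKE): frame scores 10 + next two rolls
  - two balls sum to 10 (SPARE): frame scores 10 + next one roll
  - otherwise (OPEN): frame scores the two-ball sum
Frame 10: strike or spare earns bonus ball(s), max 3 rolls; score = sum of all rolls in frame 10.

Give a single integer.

Frame 1: SPARE (8+2=10). 10 + next roll (8) = 18. Cumulative: 18
Frame 2: OPEN (8+1=9). Cumulative: 27
Frame 3: STRIKE. 10 + next two rolls (5+5) = 20. Cumulative: 47

Answer: 18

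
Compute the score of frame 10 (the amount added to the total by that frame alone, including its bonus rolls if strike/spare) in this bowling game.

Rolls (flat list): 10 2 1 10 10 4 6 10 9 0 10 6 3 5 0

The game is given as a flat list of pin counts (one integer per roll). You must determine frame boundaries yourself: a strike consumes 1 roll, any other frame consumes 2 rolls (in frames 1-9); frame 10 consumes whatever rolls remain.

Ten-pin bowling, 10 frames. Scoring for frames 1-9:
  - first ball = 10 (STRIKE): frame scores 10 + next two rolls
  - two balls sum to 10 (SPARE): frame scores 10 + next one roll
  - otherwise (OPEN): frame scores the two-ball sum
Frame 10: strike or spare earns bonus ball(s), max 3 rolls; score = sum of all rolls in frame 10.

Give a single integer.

Frame 1: STRIKE. 10 + next two rolls (2+1) = 13. Cumulative: 13
Frame 2: OPEN (2+1=3). Cumulative: 16
Frame 3: STRIKE. 10 + next two rolls (10+4) = 24. Cumulative: 40
Frame 4: STRIKE. 10 + next two rolls (4+6) = 20. Cumulative: 60
Frame 5: SPARE (4+6=10). 10 + next roll (10) = 20. Cumulative: 80
Frame 6: STRIKE. 10 + next two rolls (9+0) = 19. Cumulative: 99
Frame 7: OPEN (9+0=9). Cumulative: 108
Frame 8: STRIKE. 10 + next two rolls (6+3) = 19. Cumulative: 127
Frame 9: OPEN (6+3=9). Cumulative: 136
Frame 10: OPEN. Sum of all frame-10 rolls (5+0) = 5. Cumulative: 141

Answer: 5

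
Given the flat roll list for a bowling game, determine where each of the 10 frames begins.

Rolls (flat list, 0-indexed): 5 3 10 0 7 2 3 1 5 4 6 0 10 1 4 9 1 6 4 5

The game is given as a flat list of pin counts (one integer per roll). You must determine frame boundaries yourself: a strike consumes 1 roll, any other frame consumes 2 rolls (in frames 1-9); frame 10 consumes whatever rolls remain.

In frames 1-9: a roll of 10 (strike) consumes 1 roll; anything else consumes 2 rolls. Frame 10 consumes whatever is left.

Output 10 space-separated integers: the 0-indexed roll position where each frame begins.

Frame 1 starts at roll index 0: rolls=5,3 (sum=8), consumes 2 rolls
Frame 2 starts at roll index 2: roll=10 (strike), consumes 1 roll
Frame 3 starts at roll index 3: rolls=0,7 (sum=7), consumes 2 rolls
Frame 4 starts at roll index 5: rolls=2,3 (sum=5), consumes 2 rolls
Frame 5 starts at roll index 7: rolls=1,5 (sum=6), consumes 2 rolls
Frame 6 starts at roll index 9: rolls=4,6 (sum=10), consumes 2 rolls
Frame 7 starts at roll index 11: rolls=0,10 (sum=10), consumes 2 rolls
Frame 8 starts at roll index 13: rolls=1,4 (sum=5), consumes 2 rolls
Frame 9 starts at roll index 15: rolls=9,1 (sum=10), consumes 2 rolls
Frame 10 starts at roll index 17: 3 remaining rolls

Answer: 0 2 3 5 7 9 11 13 15 17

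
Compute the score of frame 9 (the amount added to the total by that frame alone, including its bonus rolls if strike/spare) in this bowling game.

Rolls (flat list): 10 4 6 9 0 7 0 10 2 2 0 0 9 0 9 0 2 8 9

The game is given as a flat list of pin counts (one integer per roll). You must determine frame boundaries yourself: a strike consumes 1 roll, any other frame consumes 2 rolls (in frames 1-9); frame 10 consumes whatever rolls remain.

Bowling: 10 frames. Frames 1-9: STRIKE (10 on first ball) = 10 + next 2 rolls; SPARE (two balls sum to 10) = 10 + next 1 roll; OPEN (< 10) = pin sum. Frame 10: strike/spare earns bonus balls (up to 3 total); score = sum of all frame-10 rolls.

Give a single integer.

Frame 1: STRIKE. 10 + next two rolls (4+6) = 20. Cumulative: 20
Frame 2: SPARE (4+6=10). 10 + next roll (9) = 19. Cumulative: 39
Frame 3: OPEN (9+0=9). Cumulative: 48
Frame 4: OPEN (7+0=7). Cumulative: 55
Frame 5: STRIKE. 10 + next two rolls (2+2) = 14. Cumulative: 69
Frame 6: OPEN (2+2=4). Cumulative: 73
Frame 7: OPEN (0+0=0). Cumulative: 73
Frame 8: OPEN (9+0=9). Cumulative: 82
Frame 9: OPEN (9+0=9). Cumulative: 91
Frame 10: SPARE. Sum of all frame-10 rolls (2+8+9) = 19. Cumulative: 110

Answer: 9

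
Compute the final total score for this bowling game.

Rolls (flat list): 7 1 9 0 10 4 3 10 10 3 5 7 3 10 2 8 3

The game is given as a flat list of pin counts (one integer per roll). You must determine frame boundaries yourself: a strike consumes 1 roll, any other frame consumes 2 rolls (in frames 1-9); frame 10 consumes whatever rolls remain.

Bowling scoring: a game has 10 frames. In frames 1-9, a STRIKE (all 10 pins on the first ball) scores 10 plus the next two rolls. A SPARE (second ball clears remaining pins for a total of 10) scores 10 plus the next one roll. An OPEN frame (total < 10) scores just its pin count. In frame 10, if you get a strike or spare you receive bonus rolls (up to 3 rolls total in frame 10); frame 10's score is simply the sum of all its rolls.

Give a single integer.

Frame 1: OPEN (7+1=8). Cumulative: 8
Frame 2: OPEN (9+0=9). Cumulative: 17
Frame 3: STRIKE. 10 + next two rolls (4+3) = 17. Cumulative: 34
Frame 4: OPEN (4+3=7). Cumulative: 41
Frame 5: STRIKE. 10 + next two rolls (10+3) = 23. Cumulative: 64
Frame 6: STRIKE. 10 + next two rolls (3+5) = 18. Cumulative: 82
Frame 7: OPEN (3+5=8). Cumulative: 90
Frame 8: SPARE (7+3=10). 10 + next roll (10) = 20. Cumulative: 110
Frame 9: STRIKE. 10 + next two rolls (2+8) = 20. Cumulative: 130
Frame 10: SPARE. Sum of all frame-10 rolls (2+8+3) = 13. Cumulative: 143

Answer: 143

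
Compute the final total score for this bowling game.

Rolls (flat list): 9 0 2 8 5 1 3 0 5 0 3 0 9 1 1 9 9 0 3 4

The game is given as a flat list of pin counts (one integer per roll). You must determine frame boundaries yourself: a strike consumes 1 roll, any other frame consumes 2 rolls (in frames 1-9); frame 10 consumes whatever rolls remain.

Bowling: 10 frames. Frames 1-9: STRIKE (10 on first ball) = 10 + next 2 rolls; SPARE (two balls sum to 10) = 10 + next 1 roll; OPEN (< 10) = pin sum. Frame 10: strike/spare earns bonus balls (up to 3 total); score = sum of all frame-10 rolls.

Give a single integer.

Answer: 87

Derivation:
Frame 1: OPEN (9+0=9). Cumulative: 9
Frame 2: SPARE (2+8=10). 10 + next roll (5) = 15. Cumulative: 24
Frame 3: OPEN (5+1=6). Cumulative: 30
Frame 4: OPEN (3+0=3). Cumulative: 33
Frame 5: OPEN (5+0=5). Cumulative: 38
Frame 6: OPEN (3+0=3). Cumulative: 41
Frame 7: SPARE (9+1=10). 10 + next roll (1) = 11. Cumulative: 52
Frame 8: SPARE (1+9=10). 10 + next roll (9) = 19. Cumulative: 71
Frame 9: OPEN (9+0=9). Cumulative: 80
Frame 10: OPEN. Sum of all frame-10 rolls (3+4) = 7. Cumulative: 87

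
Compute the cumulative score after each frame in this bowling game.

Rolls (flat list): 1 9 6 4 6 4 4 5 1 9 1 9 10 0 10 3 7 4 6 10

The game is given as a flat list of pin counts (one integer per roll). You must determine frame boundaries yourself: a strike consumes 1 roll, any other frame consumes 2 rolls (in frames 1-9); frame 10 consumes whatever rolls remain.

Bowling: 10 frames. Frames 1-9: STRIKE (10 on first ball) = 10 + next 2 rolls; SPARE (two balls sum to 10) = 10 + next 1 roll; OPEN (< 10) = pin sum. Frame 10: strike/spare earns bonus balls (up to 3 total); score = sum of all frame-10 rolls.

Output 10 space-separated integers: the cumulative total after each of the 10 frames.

Frame 1: SPARE (1+9=10). 10 + next roll (6) = 16. Cumulative: 16
Frame 2: SPARE (6+4=10). 10 + next roll (6) = 16. Cumulative: 32
Frame 3: SPARE (6+4=10). 10 + next roll (4) = 14. Cumulative: 46
Frame 4: OPEN (4+5=9). Cumulative: 55
Frame 5: SPARE (1+9=10). 10 + next roll (1) = 11. Cumulative: 66
Frame 6: SPARE (1+9=10). 10 + next roll (10) = 20. Cumulative: 86
Frame 7: STRIKE. 10 + next two rolls (0+10) = 20. Cumulative: 106
Frame 8: SPARE (0+10=10). 10 + next roll (3) = 13. Cumulative: 119
Frame 9: SPARE (3+7=10). 10 + next roll (4) = 14. Cumulative: 133
Frame 10: SPARE. Sum of all frame-10 rolls (4+6+10) = 20. Cumulative: 153

Answer: 16 32 46 55 66 86 106 119 133 153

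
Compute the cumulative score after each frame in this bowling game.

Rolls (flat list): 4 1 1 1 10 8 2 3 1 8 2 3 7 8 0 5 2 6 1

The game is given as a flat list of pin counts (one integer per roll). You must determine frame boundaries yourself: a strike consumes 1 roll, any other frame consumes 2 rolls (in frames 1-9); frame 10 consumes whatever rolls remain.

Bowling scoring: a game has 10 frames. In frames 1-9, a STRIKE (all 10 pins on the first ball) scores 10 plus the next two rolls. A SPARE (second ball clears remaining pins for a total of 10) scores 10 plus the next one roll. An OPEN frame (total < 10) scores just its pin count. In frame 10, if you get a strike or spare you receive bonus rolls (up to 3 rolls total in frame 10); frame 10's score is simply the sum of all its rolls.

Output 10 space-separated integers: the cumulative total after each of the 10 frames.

Answer: 5 7 27 40 44 57 75 83 90 97

Derivation:
Frame 1: OPEN (4+1=5). Cumulative: 5
Frame 2: OPEN (1+1=2). Cumulative: 7
Frame 3: STRIKE. 10 + next two rolls (8+2) = 20. Cumulative: 27
Frame 4: SPARE (8+2=10). 10 + next roll (3) = 13. Cumulative: 40
Frame 5: OPEN (3+1=4). Cumulative: 44
Frame 6: SPARE (8+2=10). 10 + next roll (3) = 13. Cumulative: 57
Frame 7: SPARE (3+7=10). 10 + next roll (8) = 18. Cumulative: 75
Frame 8: OPEN (8+0=8). Cumulative: 83
Frame 9: OPEN (5+2=7). Cumulative: 90
Frame 10: OPEN. Sum of all frame-10 rolls (6+1) = 7. Cumulative: 97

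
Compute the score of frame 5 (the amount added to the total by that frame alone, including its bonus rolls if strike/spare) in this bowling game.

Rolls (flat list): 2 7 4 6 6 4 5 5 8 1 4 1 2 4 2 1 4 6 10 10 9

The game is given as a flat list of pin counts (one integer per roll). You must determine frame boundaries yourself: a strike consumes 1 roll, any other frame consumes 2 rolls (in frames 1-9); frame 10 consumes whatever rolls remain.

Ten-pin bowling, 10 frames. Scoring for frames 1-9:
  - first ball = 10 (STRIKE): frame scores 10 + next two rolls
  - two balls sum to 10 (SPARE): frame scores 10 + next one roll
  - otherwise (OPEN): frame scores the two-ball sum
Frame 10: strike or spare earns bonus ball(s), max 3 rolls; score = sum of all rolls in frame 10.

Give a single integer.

Frame 1: OPEN (2+7=9). Cumulative: 9
Frame 2: SPARE (4+6=10). 10 + next roll (6) = 16. Cumulative: 25
Frame 3: SPARE (6+4=10). 10 + next roll (5) = 15. Cumulative: 40
Frame 4: SPARE (5+5=10). 10 + next roll (8) = 18. Cumulative: 58
Frame 5: OPEN (8+1=9). Cumulative: 67
Frame 6: OPEN (4+1=5). Cumulative: 72
Frame 7: OPEN (2+4=6). Cumulative: 78

Answer: 9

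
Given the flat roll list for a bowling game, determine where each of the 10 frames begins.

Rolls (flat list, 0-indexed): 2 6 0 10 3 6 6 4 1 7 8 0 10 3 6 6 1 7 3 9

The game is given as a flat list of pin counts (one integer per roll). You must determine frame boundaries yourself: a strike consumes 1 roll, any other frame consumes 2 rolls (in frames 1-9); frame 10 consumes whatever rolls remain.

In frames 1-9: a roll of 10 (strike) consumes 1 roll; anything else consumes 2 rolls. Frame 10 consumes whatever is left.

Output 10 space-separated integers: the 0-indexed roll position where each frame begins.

Frame 1 starts at roll index 0: rolls=2,6 (sum=8), consumes 2 rolls
Frame 2 starts at roll index 2: rolls=0,10 (sum=10), consumes 2 rolls
Frame 3 starts at roll index 4: rolls=3,6 (sum=9), consumes 2 rolls
Frame 4 starts at roll index 6: rolls=6,4 (sum=10), consumes 2 rolls
Frame 5 starts at roll index 8: rolls=1,7 (sum=8), consumes 2 rolls
Frame 6 starts at roll index 10: rolls=8,0 (sum=8), consumes 2 rolls
Frame 7 starts at roll index 12: roll=10 (strike), consumes 1 roll
Frame 8 starts at roll index 13: rolls=3,6 (sum=9), consumes 2 rolls
Frame 9 starts at roll index 15: rolls=6,1 (sum=7), consumes 2 rolls
Frame 10 starts at roll index 17: 3 remaining rolls

Answer: 0 2 4 6 8 10 12 13 15 17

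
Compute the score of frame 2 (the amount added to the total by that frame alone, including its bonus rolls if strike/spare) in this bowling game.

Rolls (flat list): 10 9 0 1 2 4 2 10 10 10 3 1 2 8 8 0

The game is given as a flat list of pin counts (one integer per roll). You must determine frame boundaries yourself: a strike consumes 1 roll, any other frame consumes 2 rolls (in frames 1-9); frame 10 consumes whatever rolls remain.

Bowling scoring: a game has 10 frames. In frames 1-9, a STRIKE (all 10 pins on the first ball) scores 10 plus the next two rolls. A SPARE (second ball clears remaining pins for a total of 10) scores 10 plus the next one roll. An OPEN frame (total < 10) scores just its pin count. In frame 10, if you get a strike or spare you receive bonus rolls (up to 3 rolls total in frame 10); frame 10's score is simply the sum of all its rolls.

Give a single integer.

Frame 1: STRIKE. 10 + next two rolls (9+0) = 19. Cumulative: 19
Frame 2: OPEN (9+0=9). Cumulative: 28
Frame 3: OPEN (1+2=3). Cumulative: 31
Frame 4: OPEN (4+2=6). Cumulative: 37

Answer: 9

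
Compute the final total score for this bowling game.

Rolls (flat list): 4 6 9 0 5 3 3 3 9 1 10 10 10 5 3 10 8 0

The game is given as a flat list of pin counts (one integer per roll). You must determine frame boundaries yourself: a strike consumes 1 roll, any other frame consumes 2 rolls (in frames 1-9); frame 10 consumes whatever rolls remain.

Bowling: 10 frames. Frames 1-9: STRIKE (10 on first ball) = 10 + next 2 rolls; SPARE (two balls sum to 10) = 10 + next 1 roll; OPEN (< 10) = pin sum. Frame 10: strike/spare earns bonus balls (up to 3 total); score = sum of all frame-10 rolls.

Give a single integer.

Frame 1: SPARE (4+6=10). 10 + next roll (9) = 19. Cumulative: 19
Frame 2: OPEN (9+0=9). Cumulative: 28
Frame 3: OPEN (5+3=8). Cumulative: 36
Frame 4: OPEN (3+3=6). Cumulative: 42
Frame 5: SPARE (9+1=10). 10 + next roll (10) = 20. Cumulative: 62
Frame 6: STRIKE. 10 + next two rolls (10+10) = 30. Cumulative: 92
Frame 7: STRIKE. 10 + next two rolls (10+5) = 25. Cumulative: 117
Frame 8: STRIKE. 10 + next two rolls (5+3) = 18. Cumulative: 135
Frame 9: OPEN (5+3=8). Cumulative: 143
Frame 10: STRIKE. Sum of all frame-10 rolls (10+8+0) = 18. Cumulative: 161

Answer: 161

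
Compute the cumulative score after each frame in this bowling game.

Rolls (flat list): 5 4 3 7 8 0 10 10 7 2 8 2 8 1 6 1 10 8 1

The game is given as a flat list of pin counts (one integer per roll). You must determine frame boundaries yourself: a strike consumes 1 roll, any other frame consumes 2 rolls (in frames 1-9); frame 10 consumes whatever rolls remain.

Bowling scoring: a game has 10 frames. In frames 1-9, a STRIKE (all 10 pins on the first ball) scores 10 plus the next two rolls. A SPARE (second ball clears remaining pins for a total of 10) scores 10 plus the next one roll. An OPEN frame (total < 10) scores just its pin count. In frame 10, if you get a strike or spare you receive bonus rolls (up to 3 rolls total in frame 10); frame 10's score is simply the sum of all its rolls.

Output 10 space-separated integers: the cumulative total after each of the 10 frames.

Answer: 9 27 35 62 81 90 108 117 124 143

Derivation:
Frame 1: OPEN (5+4=9). Cumulative: 9
Frame 2: SPARE (3+7=10). 10 + next roll (8) = 18. Cumulative: 27
Frame 3: OPEN (8+0=8). Cumulative: 35
Frame 4: STRIKE. 10 + next two rolls (10+7) = 27. Cumulative: 62
Frame 5: STRIKE. 10 + next two rolls (7+2) = 19. Cumulative: 81
Frame 6: OPEN (7+2=9). Cumulative: 90
Frame 7: SPARE (8+2=10). 10 + next roll (8) = 18. Cumulative: 108
Frame 8: OPEN (8+1=9). Cumulative: 117
Frame 9: OPEN (6+1=7). Cumulative: 124
Frame 10: STRIKE. Sum of all frame-10 rolls (10+8+1) = 19. Cumulative: 143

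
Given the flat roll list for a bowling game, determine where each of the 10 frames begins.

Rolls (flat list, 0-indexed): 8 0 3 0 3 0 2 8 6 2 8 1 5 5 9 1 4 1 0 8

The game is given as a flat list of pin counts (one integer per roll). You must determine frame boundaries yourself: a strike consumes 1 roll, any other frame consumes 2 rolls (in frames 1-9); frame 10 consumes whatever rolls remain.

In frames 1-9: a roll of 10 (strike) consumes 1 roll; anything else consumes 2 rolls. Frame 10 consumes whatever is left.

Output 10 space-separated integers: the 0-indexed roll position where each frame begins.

Frame 1 starts at roll index 0: rolls=8,0 (sum=8), consumes 2 rolls
Frame 2 starts at roll index 2: rolls=3,0 (sum=3), consumes 2 rolls
Frame 3 starts at roll index 4: rolls=3,0 (sum=3), consumes 2 rolls
Frame 4 starts at roll index 6: rolls=2,8 (sum=10), consumes 2 rolls
Frame 5 starts at roll index 8: rolls=6,2 (sum=8), consumes 2 rolls
Frame 6 starts at roll index 10: rolls=8,1 (sum=9), consumes 2 rolls
Frame 7 starts at roll index 12: rolls=5,5 (sum=10), consumes 2 rolls
Frame 8 starts at roll index 14: rolls=9,1 (sum=10), consumes 2 rolls
Frame 9 starts at roll index 16: rolls=4,1 (sum=5), consumes 2 rolls
Frame 10 starts at roll index 18: 2 remaining rolls

Answer: 0 2 4 6 8 10 12 14 16 18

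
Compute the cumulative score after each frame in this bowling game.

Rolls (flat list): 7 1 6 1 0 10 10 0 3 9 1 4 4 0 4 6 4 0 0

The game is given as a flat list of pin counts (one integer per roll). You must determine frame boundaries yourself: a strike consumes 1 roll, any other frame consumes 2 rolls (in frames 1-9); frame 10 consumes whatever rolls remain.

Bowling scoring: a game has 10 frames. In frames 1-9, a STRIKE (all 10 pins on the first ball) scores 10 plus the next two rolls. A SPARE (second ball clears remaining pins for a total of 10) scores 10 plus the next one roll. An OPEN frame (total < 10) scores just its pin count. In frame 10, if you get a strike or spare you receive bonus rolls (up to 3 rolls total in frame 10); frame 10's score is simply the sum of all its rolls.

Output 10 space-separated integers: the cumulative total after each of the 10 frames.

Answer: 8 15 35 48 51 65 73 77 87 87

Derivation:
Frame 1: OPEN (7+1=8). Cumulative: 8
Frame 2: OPEN (6+1=7). Cumulative: 15
Frame 3: SPARE (0+10=10). 10 + next roll (10) = 20. Cumulative: 35
Frame 4: STRIKE. 10 + next two rolls (0+3) = 13. Cumulative: 48
Frame 5: OPEN (0+3=3). Cumulative: 51
Frame 6: SPARE (9+1=10). 10 + next roll (4) = 14. Cumulative: 65
Frame 7: OPEN (4+4=8). Cumulative: 73
Frame 8: OPEN (0+4=4). Cumulative: 77
Frame 9: SPARE (6+4=10). 10 + next roll (0) = 10. Cumulative: 87
Frame 10: OPEN. Sum of all frame-10 rolls (0+0) = 0. Cumulative: 87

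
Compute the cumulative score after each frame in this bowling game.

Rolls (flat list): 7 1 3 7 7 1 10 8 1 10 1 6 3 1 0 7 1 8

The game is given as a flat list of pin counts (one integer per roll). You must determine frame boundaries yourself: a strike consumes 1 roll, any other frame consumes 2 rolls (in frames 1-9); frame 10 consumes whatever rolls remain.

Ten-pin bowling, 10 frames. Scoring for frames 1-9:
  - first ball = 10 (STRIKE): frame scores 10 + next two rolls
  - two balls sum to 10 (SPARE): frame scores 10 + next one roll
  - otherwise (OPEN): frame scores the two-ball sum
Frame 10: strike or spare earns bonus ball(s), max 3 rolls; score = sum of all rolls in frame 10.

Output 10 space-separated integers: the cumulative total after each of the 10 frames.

Answer: 8 25 33 52 61 78 85 89 96 105

Derivation:
Frame 1: OPEN (7+1=8). Cumulative: 8
Frame 2: SPARE (3+7=10). 10 + next roll (7) = 17. Cumulative: 25
Frame 3: OPEN (7+1=8). Cumulative: 33
Frame 4: STRIKE. 10 + next two rolls (8+1) = 19. Cumulative: 52
Frame 5: OPEN (8+1=9). Cumulative: 61
Frame 6: STRIKE. 10 + next two rolls (1+6) = 17. Cumulative: 78
Frame 7: OPEN (1+6=7). Cumulative: 85
Frame 8: OPEN (3+1=4). Cumulative: 89
Frame 9: OPEN (0+7=7). Cumulative: 96
Frame 10: OPEN. Sum of all frame-10 rolls (1+8) = 9. Cumulative: 105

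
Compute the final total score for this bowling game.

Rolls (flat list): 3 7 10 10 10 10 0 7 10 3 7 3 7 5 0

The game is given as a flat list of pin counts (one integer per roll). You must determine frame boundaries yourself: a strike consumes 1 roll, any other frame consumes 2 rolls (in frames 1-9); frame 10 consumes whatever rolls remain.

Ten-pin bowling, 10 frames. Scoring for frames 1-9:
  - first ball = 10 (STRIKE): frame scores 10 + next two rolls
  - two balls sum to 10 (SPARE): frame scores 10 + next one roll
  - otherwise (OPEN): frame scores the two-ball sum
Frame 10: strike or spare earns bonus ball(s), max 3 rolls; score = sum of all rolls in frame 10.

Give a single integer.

Frame 1: SPARE (3+7=10). 10 + next roll (10) = 20. Cumulative: 20
Frame 2: STRIKE. 10 + next two rolls (10+10) = 30. Cumulative: 50
Frame 3: STRIKE. 10 + next two rolls (10+10) = 30. Cumulative: 80
Frame 4: STRIKE. 10 + next two rolls (10+0) = 20. Cumulative: 100
Frame 5: STRIKE. 10 + next two rolls (0+7) = 17. Cumulative: 117
Frame 6: OPEN (0+7=7). Cumulative: 124
Frame 7: STRIKE. 10 + next two rolls (3+7) = 20. Cumulative: 144
Frame 8: SPARE (3+7=10). 10 + next roll (3) = 13. Cumulative: 157
Frame 9: SPARE (3+7=10). 10 + next roll (5) = 15. Cumulative: 172
Frame 10: OPEN. Sum of all frame-10 rolls (5+0) = 5. Cumulative: 177

Answer: 177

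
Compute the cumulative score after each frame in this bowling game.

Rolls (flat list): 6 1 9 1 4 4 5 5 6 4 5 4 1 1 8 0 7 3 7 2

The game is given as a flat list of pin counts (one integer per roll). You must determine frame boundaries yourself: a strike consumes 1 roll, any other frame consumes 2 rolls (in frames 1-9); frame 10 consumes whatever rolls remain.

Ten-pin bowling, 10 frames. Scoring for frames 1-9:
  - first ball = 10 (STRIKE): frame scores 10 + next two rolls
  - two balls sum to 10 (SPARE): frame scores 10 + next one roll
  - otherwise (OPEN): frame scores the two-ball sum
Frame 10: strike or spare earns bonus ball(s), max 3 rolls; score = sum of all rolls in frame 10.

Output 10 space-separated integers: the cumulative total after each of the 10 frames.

Frame 1: OPEN (6+1=7). Cumulative: 7
Frame 2: SPARE (9+1=10). 10 + next roll (4) = 14. Cumulative: 21
Frame 3: OPEN (4+4=8). Cumulative: 29
Frame 4: SPARE (5+5=10). 10 + next roll (6) = 16. Cumulative: 45
Frame 5: SPARE (6+4=10). 10 + next roll (5) = 15. Cumulative: 60
Frame 6: OPEN (5+4=9). Cumulative: 69
Frame 7: OPEN (1+1=2). Cumulative: 71
Frame 8: OPEN (8+0=8). Cumulative: 79
Frame 9: SPARE (7+3=10). 10 + next roll (7) = 17. Cumulative: 96
Frame 10: OPEN. Sum of all frame-10 rolls (7+2) = 9. Cumulative: 105

Answer: 7 21 29 45 60 69 71 79 96 105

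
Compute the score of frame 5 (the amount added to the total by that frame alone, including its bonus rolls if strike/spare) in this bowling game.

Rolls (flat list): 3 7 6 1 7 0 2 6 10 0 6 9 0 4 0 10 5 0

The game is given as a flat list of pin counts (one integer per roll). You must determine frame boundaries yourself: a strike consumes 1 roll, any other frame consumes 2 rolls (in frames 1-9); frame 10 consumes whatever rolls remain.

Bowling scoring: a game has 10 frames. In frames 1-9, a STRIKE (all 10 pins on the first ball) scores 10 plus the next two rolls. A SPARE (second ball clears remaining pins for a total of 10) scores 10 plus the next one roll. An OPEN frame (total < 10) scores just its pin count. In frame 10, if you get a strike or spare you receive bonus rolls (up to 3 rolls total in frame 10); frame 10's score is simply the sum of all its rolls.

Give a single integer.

Frame 1: SPARE (3+7=10). 10 + next roll (6) = 16. Cumulative: 16
Frame 2: OPEN (6+1=7). Cumulative: 23
Frame 3: OPEN (7+0=7). Cumulative: 30
Frame 4: OPEN (2+6=8). Cumulative: 38
Frame 5: STRIKE. 10 + next two rolls (0+6) = 16. Cumulative: 54
Frame 6: OPEN (0+6=6). Cumulative: 60
Frame 7: OPEN (9+0=9). Cumulative: 69

Answer: 16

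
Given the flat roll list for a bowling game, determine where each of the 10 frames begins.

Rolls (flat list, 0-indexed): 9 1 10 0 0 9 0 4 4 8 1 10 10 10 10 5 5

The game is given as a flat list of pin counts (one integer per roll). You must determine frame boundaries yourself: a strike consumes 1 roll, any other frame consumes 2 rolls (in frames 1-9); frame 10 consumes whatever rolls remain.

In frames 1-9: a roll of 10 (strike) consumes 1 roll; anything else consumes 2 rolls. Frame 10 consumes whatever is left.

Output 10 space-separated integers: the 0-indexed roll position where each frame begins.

Frame 1 starts at roll index 0: rolls=9,1 (sum=10), consumes 2 rolls
Frame 2 starts at roll index 2: roll=10 (strike), consumes 1 roll
Frame 3 starts at roll index 3: rolls=0,0 (sum=0), consumes 2 rolls
Frame 4 starts at roll index 5: rolls=9,0 (sum=9), consumes 2 rolls
Frame 5 starts at roll index 7: rolls=4,4 (sum=8), consumes 2 rolls
Frame 6 starts at roll index 9: rolls=8,1 (sum=9), consumes 2 rolls
Frame 7 starts at roll index 11: roll=10 (strike), consumes 1 roll
Frame 8 starts at roll index 12: roll=10 (strike), consumes 1 roll
Frame 9 starts at roll index 13: roll=10 (strike), consumes 1 roll
Frame 10 starts at roll index 14: 3 remaining rolls

Answer: 0 2 3 5 7 9 11 12 13 14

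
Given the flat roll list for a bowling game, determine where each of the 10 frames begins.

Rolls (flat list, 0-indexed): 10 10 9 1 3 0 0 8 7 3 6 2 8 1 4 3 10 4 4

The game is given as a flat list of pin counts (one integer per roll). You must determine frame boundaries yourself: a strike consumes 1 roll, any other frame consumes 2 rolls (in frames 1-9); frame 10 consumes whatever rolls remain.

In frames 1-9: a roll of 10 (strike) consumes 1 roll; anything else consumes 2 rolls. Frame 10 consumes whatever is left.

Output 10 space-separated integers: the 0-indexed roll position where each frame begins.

Answer: 0 1 2 4 6 8 10 12 14 16

Derivation:
Frame 1 starts at roll index 0: roll=10 (strike), consumes 1 roll
Frame 2 starts at roll index 1: roll=10 (strike), consumes 1 roll
Frame 3 starts at roll index 2: rolls=9,1 (sum=10), consumes 2 rolls
Frame 4 starts at roll index 4: rolls=3,0 (sum=3), consumes 2 rolls
Frame 5 starts at roll index 6: rolls=0,8 (sum=8), consumes 2 rolls
Frame 6 starts at roll index 8: rolls=7,3 (sum=10), consumes 2 rolls
Frame 7 starts at roll index 10: rolls=6,2 (sum=8), consumes 2 rolls
Frame 8 starts at roll index 12: rolls=8,1 (sum=9), consumes 2 rolls
Frame 9 starts at roll index 14: rolls=4,3 (sum=7), consumes 2 rolls
Frame 10 starts at roll index 16: 3 remaining rolls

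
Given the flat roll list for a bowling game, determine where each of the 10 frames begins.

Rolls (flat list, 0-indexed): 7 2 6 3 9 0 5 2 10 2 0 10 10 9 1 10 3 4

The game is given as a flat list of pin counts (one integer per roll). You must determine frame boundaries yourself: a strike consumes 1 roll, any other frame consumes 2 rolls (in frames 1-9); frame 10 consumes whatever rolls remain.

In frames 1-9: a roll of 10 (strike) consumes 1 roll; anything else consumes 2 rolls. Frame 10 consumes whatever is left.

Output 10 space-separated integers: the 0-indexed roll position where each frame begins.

Frame 1 starts at roll index 0: rolls=7,2 (sum=9), consumes 2 rolls
Frame 2 starts at roll index 2: rolls=6,3 (sum=9), consumes 2 rolls
Frame 3 starts at roll index 4: rolls=9,0 (sum=9), consumes 2 rolls
Frame 4 starts at roll index 6: rolls=5,2 (sum=7), consumes 2 rolls
Frame 5 starts at roll index 8: roll=10 (strike), consumes 1 roll
Frame 6 starts at roll index 9: rolls=2,0 (sum=2), consumes 2 rolls
Frame 7 starts at roll index 11: roll=10 (strike), consumes 1 roll
Frame 8 starts at roll index 12: roll=10 (strike), consumes 1 roll
Frame 9 starts at roll index 13: rolls=9,1 (sum=10), consumes 2 rolls
Frame 10 starts at roll index 15: 3 remaining rolls

Answer: 0 2 4 6 8 9 11 12 13 15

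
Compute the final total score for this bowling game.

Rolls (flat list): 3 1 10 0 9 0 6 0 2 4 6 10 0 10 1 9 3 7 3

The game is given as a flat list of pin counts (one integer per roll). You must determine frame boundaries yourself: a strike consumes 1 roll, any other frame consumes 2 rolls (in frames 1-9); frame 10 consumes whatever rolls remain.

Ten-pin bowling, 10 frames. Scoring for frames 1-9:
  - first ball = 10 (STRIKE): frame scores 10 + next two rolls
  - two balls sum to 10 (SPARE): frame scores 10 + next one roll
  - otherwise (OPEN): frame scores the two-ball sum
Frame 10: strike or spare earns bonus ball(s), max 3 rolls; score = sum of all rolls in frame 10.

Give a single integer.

Answer: 117

Derivation:
Frame 1: OPEN (3+1=4). Cumulative: 4
Frame 2: STRIKE. 10 + next two rolls (0+9) = 19. Cumulative: 23
Frame 3: OPEN (0+9=9). Cumulative: 32
Frame 4: OPEN (0+6=6). Cumulative: 38
Frame 5: OPEN (0+2=2). Cumulative: 40
Frame 6: SPARE (4+6=10). 10 + next roll (10) = 20. Cumulative: 60
Frame 7: STRIKE. 10 + next two rolls (0+10) = 20. Cumulative: 80
Frame 8: SPARE (0+10=10). 10 + next roll (1) = 11. Cumulative: 91
Frame 9: SPARE (1+9=10). 10 + next roll (3) = 13. Cumulative: 104
Frame 10: SPARE. Sum of all frame-10 rolls (3+7+3) = 13. Cumulative: 117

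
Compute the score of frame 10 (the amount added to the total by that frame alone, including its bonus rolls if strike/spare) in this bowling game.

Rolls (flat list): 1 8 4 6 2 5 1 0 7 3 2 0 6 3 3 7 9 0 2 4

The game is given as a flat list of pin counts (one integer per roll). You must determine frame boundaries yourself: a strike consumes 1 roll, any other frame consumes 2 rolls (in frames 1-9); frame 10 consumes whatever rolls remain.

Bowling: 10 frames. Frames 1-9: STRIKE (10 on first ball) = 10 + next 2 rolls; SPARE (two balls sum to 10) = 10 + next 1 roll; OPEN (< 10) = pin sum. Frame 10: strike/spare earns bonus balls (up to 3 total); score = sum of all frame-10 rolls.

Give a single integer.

Frame 1: OPEN (1+8=9). Cumulative: 9
Frame 2: SPARE (4+6=10). 10 + next roll (2) = 12. Cumulative: 21
Frame 3: OPEN (2+5=7). Cumulative: 28
Frame 4: OPEN (1+0=1). Cumulative: 29
Frame 5: SPARE (7+3=10). 10 + next roll (2) = 12. Cumulative: 41
Frame 6: OPEN (2+0=2). Cumulative: 43
Frame 7: OPEN (6+3=9). Cumulative: 52
Frame 8: SPARE (3+7=10). 10 + next roll (9) = 19. Cumulative: 71
Frame 9: OPEN (9+0=9). Cumulative: 80
Frame 10: OPEN. Sum of all frame-10 rolls (2+4) = 6. Cumulative: 86

Answer: 6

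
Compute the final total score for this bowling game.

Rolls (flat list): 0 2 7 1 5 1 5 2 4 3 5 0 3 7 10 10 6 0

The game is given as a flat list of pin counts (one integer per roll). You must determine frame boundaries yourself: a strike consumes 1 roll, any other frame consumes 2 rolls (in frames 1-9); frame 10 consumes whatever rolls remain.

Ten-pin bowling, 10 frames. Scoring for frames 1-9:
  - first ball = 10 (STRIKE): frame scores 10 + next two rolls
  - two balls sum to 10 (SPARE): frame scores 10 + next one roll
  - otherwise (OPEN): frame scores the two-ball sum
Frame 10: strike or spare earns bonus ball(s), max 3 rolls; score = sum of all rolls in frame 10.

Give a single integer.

Frame 1: OPEN (0+2=2). Cumulative: 2
Frame 2: OPEN (7+1=8). Cumulative: 10
Frame 3: OPEN (5+1=6). Cumulative: 16
Frame 4: OPEN (5+2=7). Cumulative: 23
Frame 5: OPEN (4+3=7). Cumulative: 30
Frame 6: OPEN (5+0=5). Cumulative: 35
Frame 7: SPARE (3+7=10). 10 + next roll (10) = 20. Cumulative: 55
Frame 8: STRIKE. 10 + next two rolls (10+6) = 26. Cumulative: 81
Frame 9: STRIKE. 10 + next two rolls (6+0) = 16. Cumulative: 97
Frame 10: OPEN. Sum of all frame-10 rolls (6+0) = 6. Cumulative: 103

Answer: 103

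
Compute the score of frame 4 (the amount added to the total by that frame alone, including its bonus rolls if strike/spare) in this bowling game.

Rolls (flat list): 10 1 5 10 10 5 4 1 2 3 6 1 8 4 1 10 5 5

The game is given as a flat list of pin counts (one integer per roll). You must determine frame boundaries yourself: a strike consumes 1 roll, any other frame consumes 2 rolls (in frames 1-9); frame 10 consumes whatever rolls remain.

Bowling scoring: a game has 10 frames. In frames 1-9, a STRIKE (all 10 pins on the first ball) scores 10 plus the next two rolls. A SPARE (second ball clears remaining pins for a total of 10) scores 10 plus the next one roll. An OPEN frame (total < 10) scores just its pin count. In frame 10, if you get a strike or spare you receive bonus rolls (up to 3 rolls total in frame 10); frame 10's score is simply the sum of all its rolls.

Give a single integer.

Frame 1: STRIKE. 10 + next two rolls (1+5) = 16. Cumulative: 16
Frame 2: OPEN (1+5=6). Cumulative: 22
Frame 3: STRIKE. 10 + next two rolls (10+5) = 25. Cumulative: 47
Frame 4: STRIKE. 10 + next two rolls (5+4) = 19. Cumulative: 66
Frame 5: OPEN (5+4=9). Cumulative: 75
Frame 6: OPEN (1+2=3). Cumulative: 78

Answer: 19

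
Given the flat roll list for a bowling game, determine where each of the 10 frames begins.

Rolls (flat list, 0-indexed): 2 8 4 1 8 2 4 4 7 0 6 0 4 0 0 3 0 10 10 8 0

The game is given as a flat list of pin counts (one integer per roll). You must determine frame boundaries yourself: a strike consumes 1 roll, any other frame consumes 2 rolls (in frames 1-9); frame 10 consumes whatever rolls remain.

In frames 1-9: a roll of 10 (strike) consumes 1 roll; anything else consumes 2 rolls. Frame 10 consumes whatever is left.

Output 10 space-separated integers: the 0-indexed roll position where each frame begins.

Answer: 0 2 4 6 8 10 12 14 16 18

Derivation:
Frame 1 starts at roll index 0: rolls=2,8 (sum=10), consumes 2 rolls
Frame 2 starts at roll index 2: rolls=4,1 (sum=5), consumes 2 rolls
Frame 3 starts at roll index 4: rolls=8,2 (sum=10), consumes 2 rolls
Frame 4 starts at roll index 6: rolls=4,4 (sum=8), consumes 2 rolls
Frame 5 starts at roll index 8: rolls=7,0 (sum=7), consumes 2 rolls
Frame 6 starts at roll index 10: rolls=6,0 (sum=6), consumes 2 rolls
Frame 7 starts at roll index 12: rolls=4,0 (sum=4), consumes 2 rolls
Frame 8 starts at roll index 14: rolls=0,3 (sum=3), consumes 2 rolls
Frame 9 starts at roll index 16: rolls=0,10 (sum=10), consumes 2 rolls
Frame 10 starts at roll index 18: 3 remaining rolls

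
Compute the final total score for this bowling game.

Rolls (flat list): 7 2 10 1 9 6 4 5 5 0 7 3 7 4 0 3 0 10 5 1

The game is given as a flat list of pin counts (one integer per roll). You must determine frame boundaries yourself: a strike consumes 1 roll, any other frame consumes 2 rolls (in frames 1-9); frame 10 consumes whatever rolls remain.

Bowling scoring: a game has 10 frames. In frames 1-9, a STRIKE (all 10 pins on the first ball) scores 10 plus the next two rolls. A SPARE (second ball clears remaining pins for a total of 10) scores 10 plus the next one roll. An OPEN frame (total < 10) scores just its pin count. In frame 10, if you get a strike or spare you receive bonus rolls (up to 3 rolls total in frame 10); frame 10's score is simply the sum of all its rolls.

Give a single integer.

Answer: 114

Derivation:
Frame 1: OPEN (7+2=9). Cumulative: 9
Frame 2: STRIKE. 10 + next two rolls (1+9) = 20. Cumulative: 29
Frame 3: SPARE (1+9=10). 10 + next roll (6) = 16. Cumulative: 45
Frame 4: SPARE (6+4=10). 10 + next roll (5) = 15. Cumulative: 60
Frame 5: SPARE (5+5=10). 10 + next roll (0) = 10. Cumulative: 70
Frame 6: OPEN (0+7=7). Cumulative: 77
Frame 7: SPARE (3+7=10). 10 + next roll (4) = 14. Cumulative: 91
Frame 8: OPEN (4+0=4). Cumulative: 95
Frame 9: OPEN (3+0=3). Cumulative: 98
Frame 10: STRIKE. Sum of all frame-10 rolls (10+5+1) = 16. Cumulative: 114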